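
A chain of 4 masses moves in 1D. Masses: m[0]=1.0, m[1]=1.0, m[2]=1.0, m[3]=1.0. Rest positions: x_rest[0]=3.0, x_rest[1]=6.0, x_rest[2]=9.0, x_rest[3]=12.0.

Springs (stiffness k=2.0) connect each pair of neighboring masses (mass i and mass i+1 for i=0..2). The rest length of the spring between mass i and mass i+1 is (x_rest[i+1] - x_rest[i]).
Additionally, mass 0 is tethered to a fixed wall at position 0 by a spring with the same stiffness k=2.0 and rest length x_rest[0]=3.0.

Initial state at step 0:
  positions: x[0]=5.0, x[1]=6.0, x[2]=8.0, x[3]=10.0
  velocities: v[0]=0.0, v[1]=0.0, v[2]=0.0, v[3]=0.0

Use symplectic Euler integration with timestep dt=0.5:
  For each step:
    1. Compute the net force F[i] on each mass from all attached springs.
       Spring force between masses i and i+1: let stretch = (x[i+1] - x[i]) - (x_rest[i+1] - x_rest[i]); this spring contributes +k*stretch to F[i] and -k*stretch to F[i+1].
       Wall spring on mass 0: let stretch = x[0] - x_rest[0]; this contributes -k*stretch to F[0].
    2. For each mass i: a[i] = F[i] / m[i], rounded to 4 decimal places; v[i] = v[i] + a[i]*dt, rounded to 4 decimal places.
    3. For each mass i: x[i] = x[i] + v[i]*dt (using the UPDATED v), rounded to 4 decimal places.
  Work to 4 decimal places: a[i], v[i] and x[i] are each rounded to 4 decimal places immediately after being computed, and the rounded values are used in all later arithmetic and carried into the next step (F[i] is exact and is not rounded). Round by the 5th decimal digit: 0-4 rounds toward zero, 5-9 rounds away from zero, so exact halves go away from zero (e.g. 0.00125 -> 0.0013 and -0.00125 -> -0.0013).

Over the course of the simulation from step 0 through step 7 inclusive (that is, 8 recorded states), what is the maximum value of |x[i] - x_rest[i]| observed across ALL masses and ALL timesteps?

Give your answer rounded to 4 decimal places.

Step 0: x=[5.0000 6.0000 8.0000 10.0000] v=[0.0000 0.0000 0.0000 0.0000]
Step 1: x=[3.0000 6.5000 8.0000 10.5000] v=[-4.0000 1.0000 0.0000 1.0000]
Step 2: x=[1.2500 6.0000 8.5000 11.2500] v=[-3.5000 -1.0000 1.0000 1.5000]
Step 3: x=[1.2500 4.3750 9.1250 12.1250] v=[0.0000 -3.2500 1.2500 1.7500]
Step 4: x=[2.1875 3.5625 8.8750 13.0000] v=[1.8750 -1.6250 -0.5000 1.7500]
Step 5: x=[2.7188 4.7188 8.0313 13.3125] v=[1.0625 2.3125 -1.6875 0.6250]
Step 6: x=[2.8907 6.5313 8.1719 12.4844] v=[0.3437 3.6250 0.2812 -1.6562]
Step 7: x=[3.4375 7.3438 9.6485 11.0001] v=[1.0936 1.6250 2.9531 -2.9687]
Max displacement = 2.4375

Answer: 2.4375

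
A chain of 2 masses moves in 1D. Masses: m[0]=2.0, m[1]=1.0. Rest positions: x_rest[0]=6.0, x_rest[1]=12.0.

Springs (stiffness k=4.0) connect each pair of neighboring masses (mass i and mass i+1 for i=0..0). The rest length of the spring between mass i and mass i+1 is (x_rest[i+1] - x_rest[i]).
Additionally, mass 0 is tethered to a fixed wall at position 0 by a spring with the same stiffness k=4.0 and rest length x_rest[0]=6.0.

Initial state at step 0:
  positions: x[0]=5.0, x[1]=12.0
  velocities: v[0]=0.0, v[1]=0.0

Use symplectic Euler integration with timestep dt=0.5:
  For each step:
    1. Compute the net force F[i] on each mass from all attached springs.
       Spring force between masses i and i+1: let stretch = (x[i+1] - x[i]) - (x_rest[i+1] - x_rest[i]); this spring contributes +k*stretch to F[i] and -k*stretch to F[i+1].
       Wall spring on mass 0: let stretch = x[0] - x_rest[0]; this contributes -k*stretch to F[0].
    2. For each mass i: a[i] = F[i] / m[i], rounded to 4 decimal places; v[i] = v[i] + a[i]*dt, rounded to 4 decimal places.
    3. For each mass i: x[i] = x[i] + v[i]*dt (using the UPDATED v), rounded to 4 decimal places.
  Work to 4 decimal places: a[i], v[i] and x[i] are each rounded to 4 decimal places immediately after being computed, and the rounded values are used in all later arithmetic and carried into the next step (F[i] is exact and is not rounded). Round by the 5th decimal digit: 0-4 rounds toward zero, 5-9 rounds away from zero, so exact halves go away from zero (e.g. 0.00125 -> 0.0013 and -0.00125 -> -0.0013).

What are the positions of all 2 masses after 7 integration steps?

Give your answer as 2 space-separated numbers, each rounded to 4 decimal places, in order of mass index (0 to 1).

Step 0: x=[5.0000 12.0000] v=[0.0000 0.0000]
Step 1: x=[6.0000 11.0000] v=[2.0000 -2.0000]
Step 2: x=[6.5000 11.0000] v=[1.0000 0.0000]
Step 3: x=[6.0000 12.5000] v=[-1.0000 3.0000]
Step 4: x=[5.7500 13.5000] v=[-0.5000 2.0000]
Step 5: x=[6.5000 12.7500] v=[1.5000 -1.5000]
Step 6: x=[7.1250 11.7500] v=[1.2500 -2.0000]
Step 7: x=[6.5000 12.1250] v=[-1.2500 0.7500]

Answer: 6.5000 12.1250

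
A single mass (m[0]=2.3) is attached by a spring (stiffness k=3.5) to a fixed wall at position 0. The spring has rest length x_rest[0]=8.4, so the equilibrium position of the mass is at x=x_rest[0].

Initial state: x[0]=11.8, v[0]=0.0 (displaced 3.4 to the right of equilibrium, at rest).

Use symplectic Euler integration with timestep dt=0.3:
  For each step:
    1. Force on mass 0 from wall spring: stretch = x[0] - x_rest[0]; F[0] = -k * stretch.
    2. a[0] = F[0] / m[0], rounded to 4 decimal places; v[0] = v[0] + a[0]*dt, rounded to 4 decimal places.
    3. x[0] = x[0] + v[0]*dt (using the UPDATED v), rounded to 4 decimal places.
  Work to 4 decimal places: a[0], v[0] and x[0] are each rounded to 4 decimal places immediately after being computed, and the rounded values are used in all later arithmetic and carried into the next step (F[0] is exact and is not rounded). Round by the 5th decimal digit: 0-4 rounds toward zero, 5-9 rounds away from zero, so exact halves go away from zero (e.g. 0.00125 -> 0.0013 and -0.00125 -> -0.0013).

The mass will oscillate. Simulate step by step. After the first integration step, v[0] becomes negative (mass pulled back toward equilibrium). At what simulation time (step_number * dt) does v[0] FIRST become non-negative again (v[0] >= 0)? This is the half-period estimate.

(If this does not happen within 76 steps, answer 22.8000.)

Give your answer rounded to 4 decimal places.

Answer: 2.7000

Derivation:
Step 0: x=[11.8000] v=[0.0000]
Step 1: x=[11.3343] v=[-1.5522]
Step 2: x=[10.4668] v=[-2.8918]
Step 3: x=[9.3162] v=[-3.8353]
Step 4: x=[8.0401] v=[-4.2536]
Step 5: x=[6.8133] v=[-4.0893]
Step 6: x=[5.8038] v=[-3.3650]
Step 7: x=[5.1499] v=[-2.1798]
Step 8: x=[4.9411] v=[-0.6961]
Step 9: x=[5.2060] v=[0.8830]
First v>=0 after going negative at step 9, time=2.7000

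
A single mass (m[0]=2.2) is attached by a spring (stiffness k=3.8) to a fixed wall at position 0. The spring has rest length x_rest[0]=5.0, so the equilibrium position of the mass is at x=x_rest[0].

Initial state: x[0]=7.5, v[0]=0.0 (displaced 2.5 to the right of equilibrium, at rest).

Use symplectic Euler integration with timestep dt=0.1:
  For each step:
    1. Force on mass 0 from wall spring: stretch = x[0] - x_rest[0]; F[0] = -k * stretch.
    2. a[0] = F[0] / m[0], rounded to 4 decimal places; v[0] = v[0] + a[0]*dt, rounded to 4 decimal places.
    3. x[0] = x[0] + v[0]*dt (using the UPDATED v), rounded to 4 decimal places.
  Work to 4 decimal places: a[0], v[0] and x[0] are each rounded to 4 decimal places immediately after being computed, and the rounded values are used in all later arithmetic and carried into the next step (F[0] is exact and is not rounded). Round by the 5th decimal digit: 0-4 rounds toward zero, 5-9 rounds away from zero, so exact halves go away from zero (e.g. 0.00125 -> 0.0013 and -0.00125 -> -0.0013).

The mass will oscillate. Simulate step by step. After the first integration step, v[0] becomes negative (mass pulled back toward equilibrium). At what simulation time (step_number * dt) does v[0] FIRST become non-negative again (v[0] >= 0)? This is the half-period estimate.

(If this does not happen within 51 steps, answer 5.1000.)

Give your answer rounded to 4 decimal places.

Step 0: x=[7.5000] v=[0.0000]
Step 1: x=[7.4568] v=[-0.4318]
Step 2: x=[7.3712] v=[-0.8562]
Step 3: x=[7.2446] v=[-1.2658]
Step 4: x=[7.0793] v=[-1.6535]
Step 5: x=[6.8780] v=[-2.0127]
Step 6: x=[6.6443] v=[-2.3371]
Step 7: x=[6.3822] v=[-2.6211]
Step 8: x=[6.0962] v=[-2.8598]
Step 9: x=[5.7913] v=[-3.0491]
Step 10: x=[5.4727] v=[-3.1858]
Step 11: x=[5.1460] v=[-3.2675]
Step 12: x=[4.8167] v=[-3.2927]
Step 13: x=[4.4906] v=[-3.2610]
Step 14: x=[4.1733] v=[-3.1730]
Step 15: x=[3.8703] v=[-3.0302]
Step 16: x=[3.5868] v=[-2.8351]
Step 17: x=[3.3277] v=[-2.5910]
Step 18: x=[3.0975] v=[-2.3022]
Step 19: x=[2.9001] v=[-1.9736]
Step 20: x=[2.7390] v=[-1.6109]
Step 21: x=[2.6170] v=[-1.2204]
Step 22: x=[2.5361] v=[-0.8088]
Step 23: x=[2.4978] v=[-0.3832]
Step 24: x=[2.5027] v=[0.0490]
First v>=0 after going negative at step 24, time=2.4000

Answer: 2.4000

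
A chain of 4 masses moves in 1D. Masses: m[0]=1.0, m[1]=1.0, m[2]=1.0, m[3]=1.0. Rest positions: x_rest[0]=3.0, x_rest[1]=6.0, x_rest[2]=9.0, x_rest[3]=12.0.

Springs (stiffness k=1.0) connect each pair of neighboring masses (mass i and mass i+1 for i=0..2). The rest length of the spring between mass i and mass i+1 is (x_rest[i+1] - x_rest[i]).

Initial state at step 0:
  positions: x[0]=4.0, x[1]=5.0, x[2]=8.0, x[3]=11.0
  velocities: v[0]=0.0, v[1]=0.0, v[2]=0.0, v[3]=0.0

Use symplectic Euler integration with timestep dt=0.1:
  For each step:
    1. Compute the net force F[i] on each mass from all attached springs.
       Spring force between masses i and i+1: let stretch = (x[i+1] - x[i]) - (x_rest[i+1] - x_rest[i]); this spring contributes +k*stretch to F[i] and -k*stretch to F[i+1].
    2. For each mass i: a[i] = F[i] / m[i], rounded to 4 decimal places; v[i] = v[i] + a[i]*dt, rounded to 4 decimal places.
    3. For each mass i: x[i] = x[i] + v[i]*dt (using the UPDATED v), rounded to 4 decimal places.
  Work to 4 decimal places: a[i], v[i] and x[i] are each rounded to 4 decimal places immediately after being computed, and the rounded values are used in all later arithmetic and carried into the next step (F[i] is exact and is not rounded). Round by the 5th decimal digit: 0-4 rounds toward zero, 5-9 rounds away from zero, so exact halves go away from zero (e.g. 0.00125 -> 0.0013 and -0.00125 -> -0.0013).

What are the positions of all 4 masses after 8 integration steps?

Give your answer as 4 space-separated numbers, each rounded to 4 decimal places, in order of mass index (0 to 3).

Answer: 3.3596 5.6021 8.0376 11.0008

Derivation:
Step 0: x=[4.0000 5.0000 8.0000 11.0000] v=[0.0000 0.0000 0.0000 0.0000]
Step 1: x=[3.9800 5.0200 8.0000 11.0000] v=[-0.2000 0.2000 0.0000 0.0000]
Step 2: x=[3.9404 5.0594 8.0002 11.0000] v=[-0.3960 0.3940 0.0020 0.0000]
Step 3: x=[3.8820 5.1170 8.0010 11.0000] v=[-0.5841 0.5762 0.0079 0.0000]
Step 4: x=[3.8059 5.1911 8.0029 11.0000] v=[-0.7606 0.7411 0.0194 0.0001]
Step 5: x=[3.7137 5.2795 8.0067 11.0000] v=[-0.9221 0.8838 0.0379 0.0004]
Step 6: x=[3.6072 5.3795 8.0132 11.0001] v=[-1.0655 0.9999 0.0645 0.0011]
Step 7: x=[3.4884 5.4881 8.0232 11.0003] v=[-1.1883 1.0860 0.0998 0.0024]
Step 8: x=[3.3596 5.6021 8.0376 11.0008] v=[-1.2883 1.1395 0.1440 0.0047]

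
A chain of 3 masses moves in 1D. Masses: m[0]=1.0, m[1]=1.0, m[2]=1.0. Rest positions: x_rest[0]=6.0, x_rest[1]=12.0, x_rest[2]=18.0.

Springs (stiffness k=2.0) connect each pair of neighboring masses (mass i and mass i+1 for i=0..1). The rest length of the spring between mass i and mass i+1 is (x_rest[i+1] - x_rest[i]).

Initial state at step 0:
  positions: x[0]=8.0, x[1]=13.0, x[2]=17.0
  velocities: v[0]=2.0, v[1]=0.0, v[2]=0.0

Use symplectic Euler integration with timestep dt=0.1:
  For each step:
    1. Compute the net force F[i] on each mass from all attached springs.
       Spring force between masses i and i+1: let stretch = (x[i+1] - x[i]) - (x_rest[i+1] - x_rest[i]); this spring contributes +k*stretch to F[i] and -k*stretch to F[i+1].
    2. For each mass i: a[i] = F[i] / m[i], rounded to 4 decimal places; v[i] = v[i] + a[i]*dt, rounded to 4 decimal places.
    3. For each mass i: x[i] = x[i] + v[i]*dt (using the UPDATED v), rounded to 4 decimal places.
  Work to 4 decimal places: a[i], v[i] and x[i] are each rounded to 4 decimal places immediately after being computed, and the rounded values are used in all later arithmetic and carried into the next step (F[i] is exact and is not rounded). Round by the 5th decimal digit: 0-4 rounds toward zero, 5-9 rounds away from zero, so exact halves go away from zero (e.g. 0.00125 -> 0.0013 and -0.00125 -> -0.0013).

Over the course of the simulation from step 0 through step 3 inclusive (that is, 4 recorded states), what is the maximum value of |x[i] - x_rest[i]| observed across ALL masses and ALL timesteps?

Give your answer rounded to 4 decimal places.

Answer: 2.4642

Derivation:
Step 0: x=[8.0000 13.0000 17.0000] v=[2.0000 0.0000 0.0000]
Step 1: x=[8.1800 12.9800 17.0400] v=[1.8000 -0.2000 0.4000]
Step 2: x=[8.3360 12.9452 17.1188] v=[1.5600 -0.3480 0.7880]
Step 3: x=[8.4642 12.9017 17.2341] v=[1.2818 -0.4351 1.1533]
Max displacement = 2.4642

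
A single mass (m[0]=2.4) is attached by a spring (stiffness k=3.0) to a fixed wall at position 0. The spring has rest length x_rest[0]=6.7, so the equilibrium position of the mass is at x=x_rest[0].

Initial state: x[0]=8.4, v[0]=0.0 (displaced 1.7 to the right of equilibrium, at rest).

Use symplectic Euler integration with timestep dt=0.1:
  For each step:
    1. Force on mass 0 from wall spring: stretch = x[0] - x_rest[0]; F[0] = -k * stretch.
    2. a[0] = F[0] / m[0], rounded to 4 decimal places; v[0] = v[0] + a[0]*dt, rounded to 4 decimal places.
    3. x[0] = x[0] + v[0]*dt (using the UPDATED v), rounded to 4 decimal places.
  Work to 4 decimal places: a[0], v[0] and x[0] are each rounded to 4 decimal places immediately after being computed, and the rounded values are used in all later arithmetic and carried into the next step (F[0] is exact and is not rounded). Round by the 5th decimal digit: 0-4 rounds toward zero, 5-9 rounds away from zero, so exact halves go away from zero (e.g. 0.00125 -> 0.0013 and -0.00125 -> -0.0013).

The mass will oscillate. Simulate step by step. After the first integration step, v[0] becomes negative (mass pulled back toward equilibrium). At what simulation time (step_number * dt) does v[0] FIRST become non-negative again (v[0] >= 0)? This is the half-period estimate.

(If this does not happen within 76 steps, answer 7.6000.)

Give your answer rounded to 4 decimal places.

Answer: 2.9000

Derivation:
Step 0: x=[8.4000] v=[0.0000]
Step 1: x=[8.3788] v=[-0.2125]
Step 2: x=[8.3366] v=[-0.4224]
Step 3: x=[8.2739] v=[-0.6270]
Step 4: x=[8.1915] v=[-0.8237]
Step 5: x=[8.0905] v=[-1.0101]
Step 6: x=[7.9721] v=[-1.1839]
Step 7: x=[7.8378] v=[-1.3429]
Step 8: x=[7.6893] v=[-1.4851]
Step 9: x=[7.5284] v=[-1.6088]
Step 10: x=[7.3572] v=[-1.7124]
Step 11: x=[7.1777] v=[-1.7946]
Step 12: x=[6.9923] v=[-1.8543]
Step 13: x=[6.8032] v=[-1.8908]
Step 14: x=[6.6128] v=[-1.9037]
Step 15: x=[6.4235] v=[-1.8928]
Step 16: x=[6.2377] v=[-1.8582]
Step 17: x=[6.0577] v=[-1.8004]
Step 18: x=[5.8857] v=[-1.7201]
Step 19: x=[5.7239] v=[-1.6183]
Step 20: x=[5.5743] v=[-1.4963]
Step 21: x=[5.4387] v=[-1.3556]
Step 22: x=[5.3189] v=[-1.1979]
Step 23: x=[5.2164] v=[-1.0253]
Step 24: x=[5.1324] v=[-0.8399]
Step 25: x=[5.0680] v=[-0.6440]
Step 26: x=[5.0240] v=[-0.4400]
Step 27: x=[5.0010] v=[-0.2305]
Step 28: x=[4.9992] v=[-0.0181]
Step 29: x=[5.0187] v=[0.1945]
First v>=0 after going negative at step 29, time=2.9000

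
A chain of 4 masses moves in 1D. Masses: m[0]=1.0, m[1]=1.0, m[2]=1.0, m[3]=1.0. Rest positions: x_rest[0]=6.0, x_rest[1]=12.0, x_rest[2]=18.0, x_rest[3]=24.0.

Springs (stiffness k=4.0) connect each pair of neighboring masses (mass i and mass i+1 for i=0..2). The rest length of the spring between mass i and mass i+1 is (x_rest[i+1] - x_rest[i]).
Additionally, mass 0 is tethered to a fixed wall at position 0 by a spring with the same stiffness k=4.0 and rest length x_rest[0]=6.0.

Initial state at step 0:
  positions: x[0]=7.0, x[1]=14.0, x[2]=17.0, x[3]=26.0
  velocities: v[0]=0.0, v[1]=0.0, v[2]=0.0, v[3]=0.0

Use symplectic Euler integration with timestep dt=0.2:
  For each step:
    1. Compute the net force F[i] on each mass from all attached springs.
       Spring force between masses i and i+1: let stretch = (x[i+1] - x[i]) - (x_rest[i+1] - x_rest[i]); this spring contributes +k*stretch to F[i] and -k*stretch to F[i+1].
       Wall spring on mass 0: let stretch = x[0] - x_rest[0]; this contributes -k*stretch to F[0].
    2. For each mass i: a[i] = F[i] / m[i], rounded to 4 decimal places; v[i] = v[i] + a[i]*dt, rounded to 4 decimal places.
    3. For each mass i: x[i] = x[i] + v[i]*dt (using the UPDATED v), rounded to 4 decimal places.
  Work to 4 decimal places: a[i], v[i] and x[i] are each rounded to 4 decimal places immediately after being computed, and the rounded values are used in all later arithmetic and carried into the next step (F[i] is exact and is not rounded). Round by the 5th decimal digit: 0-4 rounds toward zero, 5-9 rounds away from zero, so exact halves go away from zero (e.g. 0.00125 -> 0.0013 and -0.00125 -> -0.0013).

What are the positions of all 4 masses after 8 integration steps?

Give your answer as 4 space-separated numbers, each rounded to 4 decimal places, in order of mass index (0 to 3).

Answer: 5.5955 13.0650 16.7023 25.6410

Derivation:
Step 0: x=[7.0000 14.0000 17.0000 26.0000] v=[0.0000 0.0000 0.0000 0.0000]
Step 1: x=[7.0000 13.3600 17.9600 25.5200] v=[0.0000 -3.2000 4.8000 -2.4000]
Step 2: x=[6.8976 12.4384 19.3936 24.7904] v=[-0.5120 -4.6080 7.1680 -3.6480]
Step 3: x=[6.5781 11.7431 20.5779 24.1573] v=[-1.5974 -3.4765 5.9213 -3.1654]
Step 4: x=[6.0325 11.6350 20.9213 23.9115] v=[-2.7279 -0.5407 1.7170 -1.2289]
Step 5: x=[5.4181 12.1163 20.2573 24.1473] v=[-3.0719 2.4063 -3.3199 1.1789]
Step 6: x=[5.0085 12.8284 18.9132 24.7207] v=[-2.0478 3.5605 -6.7207 2.8669]
Step 7: x=[5.0488 13.2629 17.5247 25.3249] v=[0.2013 2.1724 -6.9425 3.0209]
Step 8: x=[5.5955 13.0650 16.7023 25.6410] v=[2.7335 -0.9894 -4.1118 1.5807]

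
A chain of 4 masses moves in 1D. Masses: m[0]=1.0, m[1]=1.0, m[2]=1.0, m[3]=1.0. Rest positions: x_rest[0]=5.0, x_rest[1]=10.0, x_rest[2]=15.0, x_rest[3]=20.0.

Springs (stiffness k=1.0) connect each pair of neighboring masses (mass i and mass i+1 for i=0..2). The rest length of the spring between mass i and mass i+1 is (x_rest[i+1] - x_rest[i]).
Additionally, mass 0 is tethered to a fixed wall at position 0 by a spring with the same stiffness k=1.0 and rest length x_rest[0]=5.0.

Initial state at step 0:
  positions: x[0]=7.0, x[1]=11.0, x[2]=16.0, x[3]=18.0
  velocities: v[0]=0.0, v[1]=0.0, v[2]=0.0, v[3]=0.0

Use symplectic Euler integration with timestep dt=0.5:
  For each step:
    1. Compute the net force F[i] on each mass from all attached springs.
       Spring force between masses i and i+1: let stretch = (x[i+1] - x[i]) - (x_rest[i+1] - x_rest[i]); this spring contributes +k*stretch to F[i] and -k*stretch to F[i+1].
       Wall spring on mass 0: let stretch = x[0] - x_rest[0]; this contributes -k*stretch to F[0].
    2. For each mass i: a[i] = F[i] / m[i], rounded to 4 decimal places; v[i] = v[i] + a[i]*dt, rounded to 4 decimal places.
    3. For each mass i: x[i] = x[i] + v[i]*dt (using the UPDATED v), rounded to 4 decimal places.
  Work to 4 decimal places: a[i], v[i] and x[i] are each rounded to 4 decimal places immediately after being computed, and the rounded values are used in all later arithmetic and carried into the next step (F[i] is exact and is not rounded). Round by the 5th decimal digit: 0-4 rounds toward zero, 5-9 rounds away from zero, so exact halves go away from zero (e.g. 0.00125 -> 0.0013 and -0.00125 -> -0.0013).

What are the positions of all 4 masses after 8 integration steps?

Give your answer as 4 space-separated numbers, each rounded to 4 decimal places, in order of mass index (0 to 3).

Answer: 3.8111 9.7969 14.8503 20.6985

Derivation:
Step 0: x=[7.0000 11.0000 16.0000 18.0000] v=[0.0000 0.0000 0.0000 0.0000]
Step 1: x=[6.2500 11.2500 15.2500 18.7500] v=[-1.5000 0.5000 -1.5000 1.5000]
Step 2: x=[5.1875 11.2500 14.3750 19.8750] v=[-2.1250 0.0000 -1.7500 2.2500]
Step 3: x=[4.3438 10.5156 14.0938 20.8750] v=[-1.6875 -1.4688 -0.5625 2.0000]
Step 4: x=[3.9571 9.1328 14.6133 21.4297] v=[-0.7735 -2.7656 1.0390 1.1094]
Step 5: x=[3.8750 7.8262 15.4668 21.5303] v=[-0.1642 -2.6132 1.7070 0.2012]
Step 6: x=[3.8120 7.4420 15.9261 21.3650] v=[-0.1261 -0.7685 0.9185 -0.3306]
Step 7: x=[3.7035 8.2713 15.6241 21.0900] v=[-0.2171 1.6586 -0.6041 -0.5501]
Step 8: x=[3.8111 9.7969 14.8503 20.6985] v=[0.2151 3.0511 -1.5476 -0.7831]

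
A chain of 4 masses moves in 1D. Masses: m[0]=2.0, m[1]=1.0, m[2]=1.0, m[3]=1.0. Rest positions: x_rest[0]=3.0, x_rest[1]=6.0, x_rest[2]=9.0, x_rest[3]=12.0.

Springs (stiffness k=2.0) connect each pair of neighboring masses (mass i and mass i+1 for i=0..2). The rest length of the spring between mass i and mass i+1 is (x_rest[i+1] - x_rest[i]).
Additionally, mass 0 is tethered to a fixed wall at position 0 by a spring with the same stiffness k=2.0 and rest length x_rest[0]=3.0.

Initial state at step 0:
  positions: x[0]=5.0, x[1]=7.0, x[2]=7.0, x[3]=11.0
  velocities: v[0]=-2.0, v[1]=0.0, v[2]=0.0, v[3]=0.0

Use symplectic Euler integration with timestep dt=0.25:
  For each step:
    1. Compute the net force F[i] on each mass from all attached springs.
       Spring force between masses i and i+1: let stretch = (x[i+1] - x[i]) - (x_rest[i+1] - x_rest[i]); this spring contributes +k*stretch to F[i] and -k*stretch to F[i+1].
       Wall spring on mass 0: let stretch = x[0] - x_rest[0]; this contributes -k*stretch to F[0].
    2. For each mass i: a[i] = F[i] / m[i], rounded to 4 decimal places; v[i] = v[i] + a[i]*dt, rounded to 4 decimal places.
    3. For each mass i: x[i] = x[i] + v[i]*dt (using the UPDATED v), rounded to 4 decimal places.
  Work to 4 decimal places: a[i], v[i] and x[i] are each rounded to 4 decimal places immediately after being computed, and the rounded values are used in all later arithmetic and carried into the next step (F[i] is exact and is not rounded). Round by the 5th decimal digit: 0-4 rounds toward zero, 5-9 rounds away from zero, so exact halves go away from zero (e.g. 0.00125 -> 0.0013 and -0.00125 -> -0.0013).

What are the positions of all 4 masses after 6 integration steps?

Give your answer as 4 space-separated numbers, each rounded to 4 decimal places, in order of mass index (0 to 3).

Step 0: x=[5.0000 7.0000 7.0000 11.0000] v=[-2.0000 0.0000 0.0000 0.0000]
Step 1: x=[4.3125 6.7500 7.5000 10.8750] v=[-2.7500 -1.0000 2.0000 -0.5000]
Step 2: x=[3.5078 6.2891 8.3281 10.7031] v=[-3.2188 -1.8438 3.3125 -0.6875]
Step 3: x=[2.6577 5.7354 9.1982 10.6094] v=[-3.4004 -2.2150 3.4805 -0.3750]
Step 4: x=[1.8339 5.2298 9.8119 10.7143] v=[-3.2954 -2.0225 2.4547 0.4194]
Step 5: x=[1.1077 4.8725 9.9656 11.0814] v=[-2.9049 -1.4294 0.6149 1.4682]
Step 6: x=[0.5476 4.6812 9.6222 11.6840] v=[-2.2406 -0.7653 -1.3738 2.4103]

Answer: 0.5476 4.6812 9.6222 11.6840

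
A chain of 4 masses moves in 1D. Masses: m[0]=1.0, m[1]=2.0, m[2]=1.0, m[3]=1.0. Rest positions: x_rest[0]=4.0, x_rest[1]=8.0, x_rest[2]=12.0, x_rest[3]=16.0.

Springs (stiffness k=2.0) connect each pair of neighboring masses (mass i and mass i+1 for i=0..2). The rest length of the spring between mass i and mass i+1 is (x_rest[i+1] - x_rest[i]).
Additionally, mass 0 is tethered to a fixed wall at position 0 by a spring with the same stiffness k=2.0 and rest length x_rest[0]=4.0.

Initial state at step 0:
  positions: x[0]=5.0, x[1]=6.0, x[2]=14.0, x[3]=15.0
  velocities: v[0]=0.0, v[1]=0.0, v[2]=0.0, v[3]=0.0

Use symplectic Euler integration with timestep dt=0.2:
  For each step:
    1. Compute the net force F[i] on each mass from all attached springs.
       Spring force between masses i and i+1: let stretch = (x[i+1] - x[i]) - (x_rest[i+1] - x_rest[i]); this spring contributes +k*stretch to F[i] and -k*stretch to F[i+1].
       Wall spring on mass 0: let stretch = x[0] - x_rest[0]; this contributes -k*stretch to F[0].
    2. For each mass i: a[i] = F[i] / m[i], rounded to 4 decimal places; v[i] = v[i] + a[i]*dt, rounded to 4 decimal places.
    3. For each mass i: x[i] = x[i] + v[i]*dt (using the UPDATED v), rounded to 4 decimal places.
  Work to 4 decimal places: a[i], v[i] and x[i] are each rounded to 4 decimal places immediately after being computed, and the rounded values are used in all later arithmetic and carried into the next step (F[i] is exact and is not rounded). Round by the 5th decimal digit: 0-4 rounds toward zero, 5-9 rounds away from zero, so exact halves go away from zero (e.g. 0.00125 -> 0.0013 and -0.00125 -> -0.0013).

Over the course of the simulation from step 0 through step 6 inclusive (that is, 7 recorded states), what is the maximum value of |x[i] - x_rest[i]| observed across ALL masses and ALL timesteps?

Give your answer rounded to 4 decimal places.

Answer: 2.8510

Derivation:
Step 0: x=[5.0000 6.0000 14.0000 15.0000] v=[0.0000 0.0000 0.0000 0.0000]
Step 1: x=[4.6800 6.2800 13.4400 15.2400] v=[-1.6000 1.4000 -2.8000 1.2000]
Step 2: x=[4.1136 6.7824 12.4512 15.6560] v=[-2.8320 2.5120 -4.9440 2.0800]
Step 3: x=[3.4316 7.4048 11.2653 16.1356] v=[-3.4099 3.1120 -5.9296 2.3981]
Step 4: x=[2.7929 8.0227 10.1602 16.5456] v=[-3.1933 3.0895 -5.5257 2.0500]
Step 5: x=[2.3492 8.5169 9.3949 16.7648] v=[-2.2185 2.4710 -3.8265 1.0958]
Step 6: x=[2.2110 8.7995 9.1490 16.7144] v=[-0.6911 1.4131 -1.2297 -0.2522]
Max displacement = 2.8510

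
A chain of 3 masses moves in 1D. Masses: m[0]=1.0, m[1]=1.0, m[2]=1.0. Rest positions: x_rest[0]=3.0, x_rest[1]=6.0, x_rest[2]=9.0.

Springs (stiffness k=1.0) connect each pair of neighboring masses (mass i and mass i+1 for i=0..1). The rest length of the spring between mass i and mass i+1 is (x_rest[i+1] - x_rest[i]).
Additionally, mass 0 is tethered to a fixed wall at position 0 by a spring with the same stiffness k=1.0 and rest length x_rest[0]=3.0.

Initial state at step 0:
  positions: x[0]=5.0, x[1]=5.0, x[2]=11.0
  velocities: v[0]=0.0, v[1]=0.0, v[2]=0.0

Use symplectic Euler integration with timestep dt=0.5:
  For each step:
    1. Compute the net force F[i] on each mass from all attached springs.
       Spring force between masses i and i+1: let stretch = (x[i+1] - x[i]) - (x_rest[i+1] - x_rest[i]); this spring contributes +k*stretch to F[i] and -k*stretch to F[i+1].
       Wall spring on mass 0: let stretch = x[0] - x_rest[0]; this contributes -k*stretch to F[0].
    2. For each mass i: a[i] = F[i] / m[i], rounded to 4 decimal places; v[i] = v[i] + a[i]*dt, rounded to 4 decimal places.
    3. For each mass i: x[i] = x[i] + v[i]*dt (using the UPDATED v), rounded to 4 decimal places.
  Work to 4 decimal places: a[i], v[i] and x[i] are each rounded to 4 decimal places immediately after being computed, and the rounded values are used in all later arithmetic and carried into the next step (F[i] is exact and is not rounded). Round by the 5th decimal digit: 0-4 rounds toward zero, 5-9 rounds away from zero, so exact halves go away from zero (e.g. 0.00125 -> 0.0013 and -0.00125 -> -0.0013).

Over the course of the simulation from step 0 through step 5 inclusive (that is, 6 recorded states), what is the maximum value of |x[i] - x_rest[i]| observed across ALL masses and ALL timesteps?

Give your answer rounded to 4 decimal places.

Step 0: x=[5.0000 5.0000 11.0000] v=[0.0000 0.0000 0.0000]
Step 1: x=[3.7500 6.5000 10.2500] v=[-2.5000 3.0000 -1.5000]
Step 2: x=[2.2500 8.2500 9.3125] v=[-3.0000 3.5000 -1.8750]
Step 3: x=[1.6875 8.7657 8.8594] v=[-1.1250 1.0313 -0.9063]
Step 4: x=[2.4727 7.5352 9.1329] v=[1.5704 -2.4610 0.5469]
Step 5: x=[3.9054 5.4385 9.7570] v=[2.8653 -4.1934 1.2481]
Max displacement = 2.7657

Answer: 2.7657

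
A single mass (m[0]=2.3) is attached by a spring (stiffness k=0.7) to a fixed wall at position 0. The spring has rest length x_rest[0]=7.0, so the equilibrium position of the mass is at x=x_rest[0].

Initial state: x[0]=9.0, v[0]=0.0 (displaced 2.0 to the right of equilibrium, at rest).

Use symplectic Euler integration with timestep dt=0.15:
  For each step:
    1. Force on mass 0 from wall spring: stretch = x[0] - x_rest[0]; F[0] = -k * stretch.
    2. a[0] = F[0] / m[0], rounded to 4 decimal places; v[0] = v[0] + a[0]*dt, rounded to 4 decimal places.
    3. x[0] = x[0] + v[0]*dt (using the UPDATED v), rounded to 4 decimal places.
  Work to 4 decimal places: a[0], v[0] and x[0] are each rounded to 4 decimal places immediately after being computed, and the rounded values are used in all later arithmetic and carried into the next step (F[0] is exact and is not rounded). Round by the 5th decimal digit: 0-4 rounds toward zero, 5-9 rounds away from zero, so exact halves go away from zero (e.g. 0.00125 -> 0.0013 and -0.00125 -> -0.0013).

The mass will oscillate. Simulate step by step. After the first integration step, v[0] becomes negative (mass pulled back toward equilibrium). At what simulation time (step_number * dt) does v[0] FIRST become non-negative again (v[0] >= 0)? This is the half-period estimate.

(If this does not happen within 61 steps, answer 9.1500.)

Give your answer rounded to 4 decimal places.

Step 0: x=[9.0000] v=[0.0000]
Step 1: x=[8.9863] v=[-0.0913]
Step 2: x=[8.9590] v=[-0.1820]
Step 3: x=[8.9183] v=[-0.2714]
Step 4: x=[8.8645] v=[-0.3590]
Step 5: x=[8.7979] v=[-0.4441]
Step 6: x=[8.7190] v=[-0.5262]
Step 7: x=[8.6283] v=[-0.6047]
Step 8: x=[8.5265] v=[-0.6790]
Step 9: x=[8.4142] v=[-0.7487]
Step 10: x=[8.2922] v=[-0.8133]
Step 11: x=[8.1614] v=[-0.8723]
Step 12: x=[8.0226] v=[-0.9253]
Step 13: x=[7.8768] v=[-0.9720]
Step 14: x=[7.7250] v=[-1.0120]
Step 15: x=[7.5682] v=[-1.0451]
Step 16: x=[7.4076] v=[-1.0710]
Step 17: x=[7.2442] v=[-1.0896]
Step 18: x=[7.0791] v=[-1.1007]
Step 19: x=[6.9135] v=[-1.1043]
Step 20: x=[6.7484] v=[-1.1004]
Step 21: x=[6.5851] v=[-1.0889]
Step 22: x=[6.4246] v=[-1.0700]
Step 23: x=[6.2680] v=[-1.0437]
Step 24: x=[6.1165] v=[-1.0103]
Step 25: x=[5.9710] v=[-0.9700]
Step 26: x=[5.8326] v=[-0.9230]
Step 27: x=[5.7021] v=[-0.8697]
Step 28: x=[5.5805] v=[-0.8105]
Step 29: x=[5.4686] v=[-0.7457]
Step 30: x=[5.3672] v=[-0.6758]
Step 31: x=[5.2770] v=[-0.6013]
Step 32: x=[5.1986] v=[-0.5226]
Step 33: x=[5.1325] v=[-0.4404]
Step 34: x=[5.0792] v=[-0.3551]
Step 35: x=[5.0391] v=[-0.2674]
Step 36: x=[5.0124] v=[-0.1779]
Step 37: x=[4.9993] v=[-0.0872]
Step 38: x=[4.9999] v=[0.0041]
First v>=0 after going negative at step 38, time=5.7000

Answer: 5.7000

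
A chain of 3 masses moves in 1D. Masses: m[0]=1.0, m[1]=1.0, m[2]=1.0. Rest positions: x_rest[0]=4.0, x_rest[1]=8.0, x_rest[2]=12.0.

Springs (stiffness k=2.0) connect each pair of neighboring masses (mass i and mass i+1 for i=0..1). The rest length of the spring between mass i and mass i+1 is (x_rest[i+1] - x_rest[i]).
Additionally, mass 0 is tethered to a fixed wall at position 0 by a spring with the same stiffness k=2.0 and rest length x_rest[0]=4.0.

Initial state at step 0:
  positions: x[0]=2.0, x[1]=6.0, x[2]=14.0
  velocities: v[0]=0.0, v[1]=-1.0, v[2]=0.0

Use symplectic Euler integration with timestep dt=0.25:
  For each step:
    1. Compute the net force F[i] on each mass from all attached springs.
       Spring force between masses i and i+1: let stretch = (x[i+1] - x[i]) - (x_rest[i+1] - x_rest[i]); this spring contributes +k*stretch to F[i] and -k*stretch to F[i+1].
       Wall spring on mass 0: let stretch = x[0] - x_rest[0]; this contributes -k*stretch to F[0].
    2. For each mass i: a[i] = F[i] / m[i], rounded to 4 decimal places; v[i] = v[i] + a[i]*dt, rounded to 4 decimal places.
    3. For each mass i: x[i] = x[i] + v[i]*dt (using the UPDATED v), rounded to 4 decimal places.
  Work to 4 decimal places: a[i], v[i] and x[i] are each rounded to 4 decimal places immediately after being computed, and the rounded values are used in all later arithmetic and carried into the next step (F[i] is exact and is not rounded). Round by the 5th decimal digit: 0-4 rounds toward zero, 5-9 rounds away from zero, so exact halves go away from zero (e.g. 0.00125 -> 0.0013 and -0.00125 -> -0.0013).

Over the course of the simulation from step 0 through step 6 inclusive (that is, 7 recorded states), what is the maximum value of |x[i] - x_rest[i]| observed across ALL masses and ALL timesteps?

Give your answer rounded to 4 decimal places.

Step 0: x=[2.0000 6.0000 14.0000] v=[0.0000 -1.0000 0.0000]
Step 1: x=[2.2500 6.2500 13.5000] v=[1.0000 1.0000 -2.0000]
Step 2: x=[2.7188 6.9063 12.5938] v=[1.8750 2.6250 -3.6250]
Step 3: x=[3.3712 7.7501 11.4766] v=[2.6094 3.3750 -4.4688]
Step 4: x=[4.1495 8.5123 10.3936] v=[3.1133 3.0488 -4.3321]
Step 5: x=[4.9545 8.9643 9.5754] v=[3.2200 1.8081 -3.2728]
Step 6: x=[5.6414 8.9915 9.1808] v=[2.7477 0.1088 -1.5784]
Max displacement = 2.8192

Answer: 2.8192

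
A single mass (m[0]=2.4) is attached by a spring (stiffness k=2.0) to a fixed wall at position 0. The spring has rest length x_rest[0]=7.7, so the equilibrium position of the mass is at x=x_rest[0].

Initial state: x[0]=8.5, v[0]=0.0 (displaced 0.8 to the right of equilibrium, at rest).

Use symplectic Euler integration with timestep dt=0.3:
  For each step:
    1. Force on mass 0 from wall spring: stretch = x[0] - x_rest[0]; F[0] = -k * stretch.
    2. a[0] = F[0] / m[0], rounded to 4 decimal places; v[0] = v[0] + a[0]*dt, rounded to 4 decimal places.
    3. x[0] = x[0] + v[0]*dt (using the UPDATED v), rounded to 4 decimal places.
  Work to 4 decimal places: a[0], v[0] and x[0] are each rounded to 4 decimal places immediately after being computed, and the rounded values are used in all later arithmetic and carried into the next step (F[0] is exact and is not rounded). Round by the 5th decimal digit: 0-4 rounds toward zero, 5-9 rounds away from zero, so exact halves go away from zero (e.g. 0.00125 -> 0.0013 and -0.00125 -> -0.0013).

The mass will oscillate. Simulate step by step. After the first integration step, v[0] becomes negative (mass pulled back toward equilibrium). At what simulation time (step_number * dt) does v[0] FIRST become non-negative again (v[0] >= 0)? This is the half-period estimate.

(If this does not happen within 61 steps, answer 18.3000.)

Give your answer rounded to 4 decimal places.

Step 0: x=[8.5000] v=[0.0000]
Step 1: x=[8.4400] v=[-0.2000]
Step 2: x=[8.3245] v=[-0.3850]
Step 3: x=[8.1622] v=[-0.5411]
Step 4: x=[7.9652] v=[-0.6567]
Step 5: x=[7.7483] v=[-0.7230]
Step 6: x=[7.5278] v=[-0.7351]
Step 7: x=[7.3202] v=[-0.6921]
Step 8: x=[7.1410] v=[-0.5972]
Step 9: x=[7.0038] v=[-0.4575]
Step 10: x=[6.9188] v=[-0.2834]
Step 11: x=[6.8924] v=[-0.0881]
Step 12: x=[6.9265] v=[0.1138]
First v>=0 after going negative at step 12, time=3.6000

Answer: 3.6000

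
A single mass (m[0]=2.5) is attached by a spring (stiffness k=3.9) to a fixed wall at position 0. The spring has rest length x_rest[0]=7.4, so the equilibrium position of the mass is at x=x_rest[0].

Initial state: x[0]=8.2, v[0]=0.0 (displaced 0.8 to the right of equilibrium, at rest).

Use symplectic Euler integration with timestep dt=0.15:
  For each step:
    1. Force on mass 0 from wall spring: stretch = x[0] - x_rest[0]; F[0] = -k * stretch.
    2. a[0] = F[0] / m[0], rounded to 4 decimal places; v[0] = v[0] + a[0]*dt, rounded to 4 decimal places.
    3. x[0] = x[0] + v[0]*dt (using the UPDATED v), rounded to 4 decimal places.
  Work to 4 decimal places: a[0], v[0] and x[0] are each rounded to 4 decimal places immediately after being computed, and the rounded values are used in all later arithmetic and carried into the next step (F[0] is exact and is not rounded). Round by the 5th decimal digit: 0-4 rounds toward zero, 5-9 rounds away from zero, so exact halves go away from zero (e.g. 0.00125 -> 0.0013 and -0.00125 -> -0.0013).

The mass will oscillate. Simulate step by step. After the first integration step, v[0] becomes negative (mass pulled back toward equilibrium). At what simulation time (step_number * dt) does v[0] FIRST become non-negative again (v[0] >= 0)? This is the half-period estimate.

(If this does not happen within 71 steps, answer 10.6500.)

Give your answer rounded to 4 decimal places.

Step 0: x=[8.2000] v=[0.0000]
Step 1: x=[8.1719] v=[-0.1872]
Step 2: x=[8.1167] v=[-0.3678]
Step 3: x=[8.0364] v=[-0.5355]
Step 4: x=[7.9337] v=[-0.6844]
Step 5: x=[7.8123] v=[-0.8093]
Step 6: x=[7.6764] v=[-0.9058]
Step 7: x=[7.5308] v=[-0.9705]
Step 8: x=[7.3806] v=[-1.0011]
Step 9: x=[7.2311] v=[-0.9966]
Step 10: x=[7.0875] v=[-0.9571]
Step 11: x=[6.9549] v=[-0.8840]
Step 12: x=[6.8379] v=[-0.7798]
Step 13: x=[6.7407] v=[-0.6483]
Step 14: x=[6.6666] v=[-0.4940]
Step 15: x=[6.6182] v=[-0.3224]
Step 16: x=[6.5973] v=[-0.1395]
Step 17: x=[6.6045] v=[0.0483]
First v>=0 after going negative at step 17, time=2.5500

Answer: 2.5500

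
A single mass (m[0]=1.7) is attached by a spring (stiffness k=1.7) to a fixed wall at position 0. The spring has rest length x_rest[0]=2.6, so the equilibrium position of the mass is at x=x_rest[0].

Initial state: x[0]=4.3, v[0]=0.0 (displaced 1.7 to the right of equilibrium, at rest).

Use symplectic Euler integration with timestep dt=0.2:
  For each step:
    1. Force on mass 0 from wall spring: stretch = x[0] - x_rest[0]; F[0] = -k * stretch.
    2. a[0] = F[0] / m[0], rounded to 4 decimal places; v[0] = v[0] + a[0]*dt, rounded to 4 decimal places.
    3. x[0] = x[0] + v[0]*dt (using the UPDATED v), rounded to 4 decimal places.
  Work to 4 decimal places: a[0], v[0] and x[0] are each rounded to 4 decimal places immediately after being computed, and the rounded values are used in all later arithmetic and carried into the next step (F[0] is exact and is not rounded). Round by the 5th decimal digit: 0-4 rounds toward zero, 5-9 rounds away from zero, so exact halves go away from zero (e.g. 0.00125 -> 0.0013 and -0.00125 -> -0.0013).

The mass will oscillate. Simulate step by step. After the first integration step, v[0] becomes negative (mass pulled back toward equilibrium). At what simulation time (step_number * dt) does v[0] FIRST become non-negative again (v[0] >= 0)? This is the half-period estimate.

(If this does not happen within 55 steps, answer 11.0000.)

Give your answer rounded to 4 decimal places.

Answer: 3.2000

Derivation:
Step 0: x=[4.3000] v=[0.0000]
Step 1: x=[4.2320] v=[-0.3400]
Step 2: x=[4.0987] v=[-0.6664]
Step 3: x=[3.9055] v=[-0.9661]
Step 4: x=[3.6601] v=[-1.2272]
Step 5: x=[3.3723] v=[-1.4392]
Step 6: x=[3.0536] v=[-1.5937]
Step 7: x=[2.7167] v=[-1.6844]
Step 8: x=[2.3752] v=[-1.7077]
Step 9: x=[2.0427] v=[-1.6627]
Step 10: x=[1.7325] v=[-1.5512]
Step 11: x=[1.4570] v=[-1.3777]
Step 12: x=[1.2272] v=[-1.1491]
Step 13: x=[1.0523] v=[-0.8745]
Step 14: x=[0.9393] v=[-0.5650]
Step 15: x=[0.8927] v=[-0.2329]
Step 16: x=[0.9144] v=[0.1086]
First v>=0 after going negative at step 16, time=3.2000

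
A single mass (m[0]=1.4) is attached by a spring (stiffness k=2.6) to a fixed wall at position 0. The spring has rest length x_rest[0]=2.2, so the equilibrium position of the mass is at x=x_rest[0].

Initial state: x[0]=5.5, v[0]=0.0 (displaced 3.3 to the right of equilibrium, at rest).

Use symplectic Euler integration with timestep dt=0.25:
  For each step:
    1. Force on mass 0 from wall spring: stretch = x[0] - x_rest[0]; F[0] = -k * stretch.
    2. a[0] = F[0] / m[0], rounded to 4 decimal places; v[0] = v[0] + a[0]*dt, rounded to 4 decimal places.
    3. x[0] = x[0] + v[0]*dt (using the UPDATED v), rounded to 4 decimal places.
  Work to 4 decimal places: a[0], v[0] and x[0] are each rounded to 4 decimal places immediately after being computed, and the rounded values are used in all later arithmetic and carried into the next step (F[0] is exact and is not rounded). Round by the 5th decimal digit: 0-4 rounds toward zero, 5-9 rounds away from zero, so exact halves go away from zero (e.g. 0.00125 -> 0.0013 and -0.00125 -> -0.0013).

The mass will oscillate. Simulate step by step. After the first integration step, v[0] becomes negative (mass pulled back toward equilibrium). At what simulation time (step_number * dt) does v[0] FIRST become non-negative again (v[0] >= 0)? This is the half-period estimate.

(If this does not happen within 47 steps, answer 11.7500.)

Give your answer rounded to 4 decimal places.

Answer: 2.5000

Derivation:
Step 0: x=[5.5000] v=[0.0000]
Step 1: x=[5.1170] v=[-1.5322]
Step 2: x=[4.3954] v=[-2.8865]
Step 3: x=[3.4190] v=[-3.9058]
Step 4: x=[2.3011] v=[-4.4718]
Step 5: x=[1.1714] v=[-4.5188]
Step 6: x=[0.1611] v=[-4.0412]
Step 7: x=[-0.6126] v=[-3.0946]
Step 8: x=[-1.0598] v=[-1.7888]
Step 9: x=[-1.1286] v=[-0.2753]
Step 10: x=[-0.8111] v=[1.2701]
First v>=0 after going negative at step 10, time=2.5000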